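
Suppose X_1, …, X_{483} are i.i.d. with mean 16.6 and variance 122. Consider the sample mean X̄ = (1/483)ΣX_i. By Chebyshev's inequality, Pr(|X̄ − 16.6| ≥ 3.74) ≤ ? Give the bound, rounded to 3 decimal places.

0.018

Var(X̄) = Var(X_i)/n = 122/483 = 0.25259.
Chebyshev: Pr(|X̄ − 16.6| ≥ 3.74) ≤ Var(X̄)/(3.74)² = 122/(483·3.74²) = 0.0181.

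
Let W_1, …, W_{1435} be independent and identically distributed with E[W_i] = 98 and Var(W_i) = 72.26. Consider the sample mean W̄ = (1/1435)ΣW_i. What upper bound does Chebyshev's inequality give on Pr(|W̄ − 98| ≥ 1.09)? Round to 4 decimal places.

0.0424

Var(W̄) = Var(W_i)/n = 72.26/1435 = 0.050355.
Chebyshev: Pr(|W̄ − 98| ≥ 1.09) ≤ Var(W̄)/(1.09)² = 72.26/(1435·1.09²) = 0.0424.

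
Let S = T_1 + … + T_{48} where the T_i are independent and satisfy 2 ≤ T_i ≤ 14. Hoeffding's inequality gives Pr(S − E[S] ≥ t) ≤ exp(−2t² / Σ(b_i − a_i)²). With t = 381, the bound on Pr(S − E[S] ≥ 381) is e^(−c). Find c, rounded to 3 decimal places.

Σ(b_i − a_i)² = 48·(12)² = 6912.
c = 2t²/6912 = 2·381²/6912 = 42.0026.

42.003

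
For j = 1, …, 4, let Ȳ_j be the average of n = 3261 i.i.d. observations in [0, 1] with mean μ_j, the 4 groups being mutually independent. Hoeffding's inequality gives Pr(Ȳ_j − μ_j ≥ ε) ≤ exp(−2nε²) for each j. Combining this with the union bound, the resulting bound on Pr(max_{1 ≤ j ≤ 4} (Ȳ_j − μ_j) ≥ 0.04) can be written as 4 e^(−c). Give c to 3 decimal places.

Union bound over the 4 events: Pr(max_{1 ≤ j ≤ 4} (Ȳ_j − μ_j) ≥ 0.04) ≤ 4·exp(−2nε²) = 4 exp(−2·3261·0.04²).
So c = 2·3261·0.04² = 10.4352.

10.435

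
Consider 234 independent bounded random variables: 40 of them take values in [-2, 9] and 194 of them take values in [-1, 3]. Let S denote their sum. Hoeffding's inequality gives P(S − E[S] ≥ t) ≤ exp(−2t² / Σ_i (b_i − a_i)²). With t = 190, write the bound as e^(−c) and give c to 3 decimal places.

Σ(b_i − a_i)² = 40·11² + 194·4² = 7944.
c = 2t² / 7944 = 2·190² / 7944 = 9.0886.

9.089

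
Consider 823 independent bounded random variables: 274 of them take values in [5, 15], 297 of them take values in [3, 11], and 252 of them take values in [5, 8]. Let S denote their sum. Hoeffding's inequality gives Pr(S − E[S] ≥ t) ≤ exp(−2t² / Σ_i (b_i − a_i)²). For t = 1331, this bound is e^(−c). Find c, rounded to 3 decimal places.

Σ(b_i − a_i)² = 274·10² + 297·8² + 252·3² = 48676.
c = 2t² / 48676 = 2·1331² / 48676 = 72.7899.

72.790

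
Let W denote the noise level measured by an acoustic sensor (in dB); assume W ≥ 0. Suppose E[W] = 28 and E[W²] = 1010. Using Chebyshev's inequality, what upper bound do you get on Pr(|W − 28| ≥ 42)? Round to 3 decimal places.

Var(W) = E[W²] − (E[W])² = 1010 − 784 = 226.
Chebyshev's inequality: Pr(|W − μ| ≥ t) ≤ Var(W)/t² = 226/1764 = 0.1281.

0.128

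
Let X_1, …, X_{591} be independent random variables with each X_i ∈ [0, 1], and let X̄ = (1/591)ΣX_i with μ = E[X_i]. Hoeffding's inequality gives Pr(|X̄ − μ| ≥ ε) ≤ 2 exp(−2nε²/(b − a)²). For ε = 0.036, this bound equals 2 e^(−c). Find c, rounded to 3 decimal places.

c = 2nε²/(b − a)² = 2·591·0.036² / 1² = 1.5319.

1.532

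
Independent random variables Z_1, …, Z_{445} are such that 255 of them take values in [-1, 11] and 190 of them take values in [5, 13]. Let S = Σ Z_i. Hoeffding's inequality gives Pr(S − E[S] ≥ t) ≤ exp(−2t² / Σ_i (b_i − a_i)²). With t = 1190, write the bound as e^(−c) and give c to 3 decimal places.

57.942

Σ(b_i − a_i)² = 255·12² + 190·8² = 48880.
c = 2t² / 48880 = 2·1190² / 48880 = 57.9419.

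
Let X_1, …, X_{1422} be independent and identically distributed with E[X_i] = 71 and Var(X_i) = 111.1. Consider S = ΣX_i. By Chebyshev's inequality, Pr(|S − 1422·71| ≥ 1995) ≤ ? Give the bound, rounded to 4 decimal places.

Var(S) = n·Var(X_i) = 1422·111.1 = 157984.2.
Chebyshev: Pr(|S − 1422·71| ≥ 1995) ≤ Var(S)/1995² = 157984.2/3980025 = 0.0397.

0.0397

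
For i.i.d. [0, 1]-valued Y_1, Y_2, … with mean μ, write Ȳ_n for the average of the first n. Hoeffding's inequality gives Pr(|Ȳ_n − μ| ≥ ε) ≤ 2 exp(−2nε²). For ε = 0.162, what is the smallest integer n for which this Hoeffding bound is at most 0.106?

56

Require 2·exp(−2nε²) ≤ 0.106, i.e. 2nε² ≥ ln(2/0.106) = 2.937463.
So n ≥ 2.937463 / (2·0.162²) = 55.964.
The smallest integer n is 56.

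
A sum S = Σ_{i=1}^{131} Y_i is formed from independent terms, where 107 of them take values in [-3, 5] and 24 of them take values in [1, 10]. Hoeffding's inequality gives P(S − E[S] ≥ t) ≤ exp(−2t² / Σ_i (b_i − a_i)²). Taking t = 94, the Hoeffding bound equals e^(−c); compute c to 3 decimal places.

Σ(b_i − a_i)² = 107·8² + 24·9² = 8792.
c = 2t² / 8792 = 2·94² / 8792 = 2.0100.

2.010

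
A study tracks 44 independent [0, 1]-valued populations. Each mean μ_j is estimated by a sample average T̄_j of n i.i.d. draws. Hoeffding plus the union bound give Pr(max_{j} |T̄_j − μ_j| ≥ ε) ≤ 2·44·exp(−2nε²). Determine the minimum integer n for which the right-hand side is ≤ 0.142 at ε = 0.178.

Need 2·44·exp(−2nε²) ≤ 0.142, i.e. exp(−2nε²) ≤ 0.142/88.
So 2nε² ≥ ln(88/0.142) = 6.429265.
Hence n ≥ 6.429265/(2·0.178²) = 101.459.
The smallest integer n is 102.

102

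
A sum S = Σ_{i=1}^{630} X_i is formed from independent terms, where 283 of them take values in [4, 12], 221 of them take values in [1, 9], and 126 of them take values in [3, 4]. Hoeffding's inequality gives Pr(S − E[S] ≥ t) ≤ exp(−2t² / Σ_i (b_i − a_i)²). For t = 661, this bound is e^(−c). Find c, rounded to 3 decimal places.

Σ(b_i − a_i)² = 283·8² + 221·8² + 126·1² = 32382.
c = 2t² / 32382 = 2·661² / 32382 = 26.9854.

26.985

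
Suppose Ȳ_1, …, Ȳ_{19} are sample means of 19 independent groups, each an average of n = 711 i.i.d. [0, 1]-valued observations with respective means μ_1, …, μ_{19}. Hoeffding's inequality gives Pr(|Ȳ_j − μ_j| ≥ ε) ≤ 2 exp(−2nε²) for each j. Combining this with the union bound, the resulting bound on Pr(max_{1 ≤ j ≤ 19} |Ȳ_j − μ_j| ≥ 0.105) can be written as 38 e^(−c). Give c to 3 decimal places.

15.678

Union bound over the 19 events: Pr(max_{1 ≤ j ≤ 19} |Ȳ_j − μ_j| ≥ 0.105) ≤ 19·2·exp(−2nε²) = 38 exp(−2·711·0.105²).
So c = 2·711·0.105² = 15.6776.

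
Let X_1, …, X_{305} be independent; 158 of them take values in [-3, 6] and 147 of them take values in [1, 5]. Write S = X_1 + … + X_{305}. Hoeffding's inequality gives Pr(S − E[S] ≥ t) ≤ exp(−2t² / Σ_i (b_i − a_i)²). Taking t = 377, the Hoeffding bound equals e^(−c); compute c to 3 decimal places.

Σ(b_i − a_i)² = 158·9² + 147·4² = 15150.
c = 2t² / 15150 = 2·377² / 15150 = 18.7629.

18.763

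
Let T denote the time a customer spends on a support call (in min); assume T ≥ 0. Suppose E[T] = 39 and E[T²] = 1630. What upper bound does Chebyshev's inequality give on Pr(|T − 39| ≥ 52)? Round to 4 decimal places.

0.0403

Var(T) = E[T²] − (E[T])² = 1630 − 1521 = 109.
Chebyshev's inequality: Pr(|T − μ| ≥ t) ≤ Var(T)/t² = 109/2704 = 0.0403.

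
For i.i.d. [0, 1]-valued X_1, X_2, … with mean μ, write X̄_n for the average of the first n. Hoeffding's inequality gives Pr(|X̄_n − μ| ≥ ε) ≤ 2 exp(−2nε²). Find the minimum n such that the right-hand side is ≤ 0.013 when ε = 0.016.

9836

Require 2·exp(−2nε²) ≤ 0.013, i.e. 2nε² ≥ ln(2/0.013) = 5.035953.
So n ≥ 5.035953 / (2·0.016²) = 9835.846.
The smallest integer n is 9836.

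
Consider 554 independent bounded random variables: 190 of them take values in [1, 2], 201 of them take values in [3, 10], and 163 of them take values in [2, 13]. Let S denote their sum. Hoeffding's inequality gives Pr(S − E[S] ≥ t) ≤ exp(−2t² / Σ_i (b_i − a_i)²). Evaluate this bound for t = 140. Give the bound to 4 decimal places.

0.2679

Σ(b_i − a_i)² = 190·1² + 201·7² + 163·11² = 29762.
Exponent = 2·140² / 29762 = 1.31712.
Bound = exp(−1.31712) = 0.26791.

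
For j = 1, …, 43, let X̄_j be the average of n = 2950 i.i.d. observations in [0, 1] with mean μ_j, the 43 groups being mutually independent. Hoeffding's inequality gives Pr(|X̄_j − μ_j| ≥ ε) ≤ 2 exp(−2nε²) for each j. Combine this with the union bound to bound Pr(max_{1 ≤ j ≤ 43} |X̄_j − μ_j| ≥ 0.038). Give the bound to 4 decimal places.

Per-experiment Hoeffding bound: 2·exp(−2·2950·0.038²) = 2·exp(−8.51960) = 0.00039904.
Union bound over 43 events: 43·0.00039904 = 0.01716.

0.0172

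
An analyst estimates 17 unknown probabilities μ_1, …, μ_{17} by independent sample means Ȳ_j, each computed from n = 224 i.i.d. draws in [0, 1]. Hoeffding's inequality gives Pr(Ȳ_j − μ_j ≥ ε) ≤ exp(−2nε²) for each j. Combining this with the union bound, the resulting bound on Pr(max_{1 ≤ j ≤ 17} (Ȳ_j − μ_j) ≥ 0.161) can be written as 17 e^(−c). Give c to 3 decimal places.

11.613

Union bound over the 17 events: Pr(max_{1 ≤ j ≤ 17} (Ȳ_j − μ_j) ≥ 0.161) ≤ 17·exp(−2nε²) = 17 exp(−2·224·0.161²).
So c = 2·224·0.161² = 11.6126.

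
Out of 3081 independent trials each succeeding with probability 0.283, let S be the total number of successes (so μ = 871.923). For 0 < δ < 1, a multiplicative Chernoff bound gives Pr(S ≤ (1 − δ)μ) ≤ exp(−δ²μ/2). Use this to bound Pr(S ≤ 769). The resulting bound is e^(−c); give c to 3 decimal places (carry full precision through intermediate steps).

Write 769 = (1 − δ)μ, so δ = 1 − 769/871.923 = 0.1180414…
Then the exponent is δ²μ/2 = (μ − 769)²/(2μ) = 6.074587.

6.075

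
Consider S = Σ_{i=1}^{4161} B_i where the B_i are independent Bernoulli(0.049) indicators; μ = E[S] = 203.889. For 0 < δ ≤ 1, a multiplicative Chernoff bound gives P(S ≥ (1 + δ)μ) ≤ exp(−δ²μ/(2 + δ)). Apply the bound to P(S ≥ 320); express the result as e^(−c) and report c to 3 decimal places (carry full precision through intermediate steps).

25.734

Write 320 = (1 + δ)μ, so δ = 320/203.889 − 1 = 0.5694814…
Then the exponent is δ²μ/(2 + δ) = (320 − μ)² / (μ·(2 + δ)) = 25.734009.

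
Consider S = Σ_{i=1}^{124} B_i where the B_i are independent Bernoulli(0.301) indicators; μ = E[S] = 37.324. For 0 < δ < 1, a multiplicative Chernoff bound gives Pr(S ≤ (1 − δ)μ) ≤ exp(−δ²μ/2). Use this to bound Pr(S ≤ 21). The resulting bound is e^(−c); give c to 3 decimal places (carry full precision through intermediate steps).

3.570

Write 21 = (1 − δ)μ, so δ = 1 − 21/37.324 = 0.4373593…
Then the exponent is δ²μ/2 = (μ − 21)²/(2μ) = 3.569727.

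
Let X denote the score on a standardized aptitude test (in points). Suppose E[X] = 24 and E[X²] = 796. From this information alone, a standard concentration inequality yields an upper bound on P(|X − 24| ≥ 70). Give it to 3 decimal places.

0.045

The first two moments determine the variance, so Chebyshev's inequality is the sharpest standard bound available.
Var(X) = E[X²] − (E[X])² = 796 − 576 = 220.
Chebyshev's inequality: P(|X − μ| ≥ t) ≤ Var(X)/t² = 220/4900 = 0.0449.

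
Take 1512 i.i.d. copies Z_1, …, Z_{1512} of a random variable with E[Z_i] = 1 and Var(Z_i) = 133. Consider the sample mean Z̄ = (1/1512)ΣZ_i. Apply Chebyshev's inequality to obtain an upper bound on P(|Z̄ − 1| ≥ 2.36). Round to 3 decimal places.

Var(Z̄) = Var(Z_i)/n = 133/1512 = 0.087963.
Chebyshev: P(|Z̄ − 1| ≥ 2.36) ≤ Var(Z̄)/(2.36)² = 133/(1512·2.36²) = 0.0158.

0.016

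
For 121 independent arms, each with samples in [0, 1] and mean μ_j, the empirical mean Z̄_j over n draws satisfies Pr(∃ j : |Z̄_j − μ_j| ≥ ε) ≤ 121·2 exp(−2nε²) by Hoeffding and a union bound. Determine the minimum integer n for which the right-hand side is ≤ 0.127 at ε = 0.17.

131

Need 2·121·exp(−2nε²) ≤ 0.127, i.e. exp(−2nε²) ≤ 0.127/242.
So 2nε² ≥ ln(242/0.127) = 7.552506.
Hence n ≥ 7.552506/(2·0.17²) = 130.666.
The smallest integer n is 131.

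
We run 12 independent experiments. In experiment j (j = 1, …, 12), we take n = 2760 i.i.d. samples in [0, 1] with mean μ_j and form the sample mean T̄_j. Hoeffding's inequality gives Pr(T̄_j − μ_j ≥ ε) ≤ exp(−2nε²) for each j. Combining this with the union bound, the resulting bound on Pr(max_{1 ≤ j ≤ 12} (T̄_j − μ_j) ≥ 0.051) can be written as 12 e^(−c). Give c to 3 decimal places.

Union bound over the 12 events: Pr(max_{1 ≤ j ≤ 12} (T̄_j − μ_j) ≥ 0.051) ≤ 12·exp(−2nε²) = 12 exp(−2·2760·0.051²).
So c = 2·2760·0.051² = 14.3575.

14.358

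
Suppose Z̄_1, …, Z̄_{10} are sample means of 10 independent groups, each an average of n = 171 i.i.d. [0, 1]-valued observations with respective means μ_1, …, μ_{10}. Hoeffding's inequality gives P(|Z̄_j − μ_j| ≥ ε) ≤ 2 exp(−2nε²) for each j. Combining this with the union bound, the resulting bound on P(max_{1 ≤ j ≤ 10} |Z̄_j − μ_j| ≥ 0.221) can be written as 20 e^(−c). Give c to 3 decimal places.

16.704

Union bound over the 10 events: P(max_{1 ≤ j ≤ 10} |Z̄_j − μ_j| ≥ 0.221) ≤ 10·2·exp(−2nε²) = 20 exp(−2·171·0.221²).
So c = 2·171·0.221² = 16.7036.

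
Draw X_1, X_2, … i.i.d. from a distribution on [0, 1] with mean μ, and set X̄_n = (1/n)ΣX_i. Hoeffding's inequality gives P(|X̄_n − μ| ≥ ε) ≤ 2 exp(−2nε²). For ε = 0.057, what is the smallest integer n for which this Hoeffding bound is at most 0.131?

Require 2·exp(−2nε²) ≤ 0.131, i.e. 2nε² ≥ ln(2/0.131) = 2.725705.
So n ≥ 2.725705 / (2·0.057²) = 419.468.
The smallest integer n is 420.

420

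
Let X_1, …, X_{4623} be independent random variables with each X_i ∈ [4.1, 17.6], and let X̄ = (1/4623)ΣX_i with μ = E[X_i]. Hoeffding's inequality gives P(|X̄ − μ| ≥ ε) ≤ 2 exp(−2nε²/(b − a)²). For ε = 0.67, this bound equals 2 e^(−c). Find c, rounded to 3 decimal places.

22.774

c = 2nε²/(b − a)² = 2·4623·0.67² / 13.5² = 22.7738.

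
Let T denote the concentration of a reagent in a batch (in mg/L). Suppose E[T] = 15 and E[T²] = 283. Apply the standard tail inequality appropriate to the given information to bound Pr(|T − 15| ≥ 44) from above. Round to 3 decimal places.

The first two moments determine the variance, so Chebyshev's inequality is the sharpest standard bound available.
Var(T) = E[T²] − (E[T])² = 283 − 225 = 58.
Chebyshev's inequality: Pr(|T − μ| ≥ t) ≤ Var(T)/t² = 58/1936 = 0.0300.

0.030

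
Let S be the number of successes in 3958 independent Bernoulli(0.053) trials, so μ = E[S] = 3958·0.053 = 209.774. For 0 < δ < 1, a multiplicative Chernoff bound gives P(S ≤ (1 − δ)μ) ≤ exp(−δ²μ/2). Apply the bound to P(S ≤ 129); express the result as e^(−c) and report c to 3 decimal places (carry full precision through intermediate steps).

Write 129 = (1 − δ)μ, so δ = 1 − 129/209.774 = 0.3850525…
Then the exponent is δ²μ/2 = (μ − 129)²/(2μ) = 15.551115.

15.551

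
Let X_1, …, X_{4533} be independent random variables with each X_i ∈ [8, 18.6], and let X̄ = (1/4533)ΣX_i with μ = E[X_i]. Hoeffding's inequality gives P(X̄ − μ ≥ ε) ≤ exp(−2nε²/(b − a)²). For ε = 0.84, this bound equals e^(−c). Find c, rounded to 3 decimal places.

56.933

c = 2nε²/(b − a)² = 2·4533·0.84² / 10.6² = 56.9328.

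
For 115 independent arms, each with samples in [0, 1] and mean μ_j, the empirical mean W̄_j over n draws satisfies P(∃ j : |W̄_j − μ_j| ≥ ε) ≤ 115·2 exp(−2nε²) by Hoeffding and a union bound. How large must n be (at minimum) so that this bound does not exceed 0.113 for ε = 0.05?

1524

Need 2·115·exp(−2nε²) ≤ 0.113, i.e. exp(−2nε²) ≤ 0.113/230.
So 2nε² ≥ ln(230/0.113) = 7.618447.
Hence n ≥ 7.618447/(2·0.05²) = 1523.689.
The smallest integer n is 1524.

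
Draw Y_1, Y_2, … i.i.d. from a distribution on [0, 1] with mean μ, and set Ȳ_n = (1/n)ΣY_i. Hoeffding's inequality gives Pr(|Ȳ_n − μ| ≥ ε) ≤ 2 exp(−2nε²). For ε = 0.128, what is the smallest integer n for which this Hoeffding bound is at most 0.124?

Require 2·exp(−2nε²) ≤ 0.124, i.e. 2nε² ≥ ln(2/0.124) = 2.780621.
So n ≥ 2.780621 / (2·0.128²) = 84.858.
The smallest integer n is 85.

85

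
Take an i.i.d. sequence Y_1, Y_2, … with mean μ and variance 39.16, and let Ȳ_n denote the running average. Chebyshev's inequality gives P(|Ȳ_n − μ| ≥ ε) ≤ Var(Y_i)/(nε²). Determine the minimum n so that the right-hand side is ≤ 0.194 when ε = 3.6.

Require 39.16/(n·3.6²) ≤ 0.194, i.e. n ≥ 39.16/(0.194·3.6²) = 15.575.
The smallest integer n is 16.

16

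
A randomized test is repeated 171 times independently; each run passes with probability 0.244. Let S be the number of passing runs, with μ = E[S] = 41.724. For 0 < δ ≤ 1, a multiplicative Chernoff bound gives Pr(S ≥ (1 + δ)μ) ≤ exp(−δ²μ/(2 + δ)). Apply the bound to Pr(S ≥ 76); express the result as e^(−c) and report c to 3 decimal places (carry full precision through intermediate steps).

9.980

Write 76 = (1 + δ)μ, so δ = 76/41.724 − 1 = 0.8214936…
Then the exponent is δ²μ/(2 + δ) = (76 − μ)² / (μ·(2 + δ)) = 9.979649.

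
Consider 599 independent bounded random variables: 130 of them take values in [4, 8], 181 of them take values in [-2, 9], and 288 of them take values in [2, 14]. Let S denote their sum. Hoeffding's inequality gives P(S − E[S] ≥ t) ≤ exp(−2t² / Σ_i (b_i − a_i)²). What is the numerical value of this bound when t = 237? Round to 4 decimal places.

0.1797

Σ(b_i − a_i)² = 130·4² + 181·11² + 288·12² = 65453.
Exponent = 2·237² / 65453 = 1.71632.
Bound = exp(−1.71632) = 0.17973.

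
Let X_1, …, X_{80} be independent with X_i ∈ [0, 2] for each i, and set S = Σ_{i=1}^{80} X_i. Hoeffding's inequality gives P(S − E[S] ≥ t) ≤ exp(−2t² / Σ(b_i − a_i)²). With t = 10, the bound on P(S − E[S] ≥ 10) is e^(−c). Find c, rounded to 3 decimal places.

0.625

Σ(b_i − a_i)² = 80·(2)² = 320.
c = 2t²/320 = 2·10²/320 = 0.6250.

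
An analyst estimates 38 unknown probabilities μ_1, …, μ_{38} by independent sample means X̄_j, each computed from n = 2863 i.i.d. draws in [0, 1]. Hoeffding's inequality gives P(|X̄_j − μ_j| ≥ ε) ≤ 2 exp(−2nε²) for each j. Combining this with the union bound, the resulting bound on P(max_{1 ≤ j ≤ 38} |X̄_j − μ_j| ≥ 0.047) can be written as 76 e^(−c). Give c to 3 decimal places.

Union bound over the 38 events: P(max_{1 ≤ j ≤ 38} |X̄_j − μ_j| ≥ 0.047) ≤ 38·2·exp(−2nε²) = 76 exp(−2·2863·0.047²).
So c = 2·2863·0.047² = 12.6487.

12.649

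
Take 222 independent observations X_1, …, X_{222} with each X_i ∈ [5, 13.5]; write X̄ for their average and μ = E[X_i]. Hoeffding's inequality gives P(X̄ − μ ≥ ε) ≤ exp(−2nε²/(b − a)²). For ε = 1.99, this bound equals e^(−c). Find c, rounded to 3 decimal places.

c = 2nε²/(b − a)² = 2·222·1.99² / 8.5² = 24.3361.

24.336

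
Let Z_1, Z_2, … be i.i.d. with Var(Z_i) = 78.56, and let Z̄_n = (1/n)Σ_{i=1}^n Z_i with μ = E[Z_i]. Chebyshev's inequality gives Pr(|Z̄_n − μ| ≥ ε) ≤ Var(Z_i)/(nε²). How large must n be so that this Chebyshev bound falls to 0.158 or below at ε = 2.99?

56

Require 78.56/(n·2.99²) ≤ 0.158, i.e. n ≥ 78.56/(0.158·2.99²) = 55.616.
The smallest integer n is 56.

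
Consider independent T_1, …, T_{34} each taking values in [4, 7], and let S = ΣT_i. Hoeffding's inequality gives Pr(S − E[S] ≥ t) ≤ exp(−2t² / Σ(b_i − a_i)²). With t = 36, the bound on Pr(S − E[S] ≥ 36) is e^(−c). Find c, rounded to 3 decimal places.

8.471

Σ(b_i − a_i)² = 34·(3)² = 306.
c = 2t²/306 = 2·36²/306 = 8.4706.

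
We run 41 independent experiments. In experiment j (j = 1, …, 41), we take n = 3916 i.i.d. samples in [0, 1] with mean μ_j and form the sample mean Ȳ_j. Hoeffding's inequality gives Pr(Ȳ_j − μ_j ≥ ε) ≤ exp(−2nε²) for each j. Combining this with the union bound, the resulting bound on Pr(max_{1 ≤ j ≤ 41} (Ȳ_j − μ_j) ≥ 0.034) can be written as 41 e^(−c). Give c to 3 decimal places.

9.054

Union bound over the 41 events: Pr(max_{1 ≤ j ≤ 41} (Ȳ_j − μ_j) ≥ 0.034) ≤ 41·exp(−2nε²) = 41 exp(−2·3916·0.034²).
So c = 2·3916·0.034² = 9.0538.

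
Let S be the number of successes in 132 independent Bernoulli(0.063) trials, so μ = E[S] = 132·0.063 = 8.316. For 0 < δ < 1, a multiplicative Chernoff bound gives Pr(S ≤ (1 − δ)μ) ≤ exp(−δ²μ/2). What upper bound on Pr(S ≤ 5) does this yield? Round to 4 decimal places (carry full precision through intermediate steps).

0.5163

Write 5 = (1 − δ)μ, so δ = 1 − 5/8.316 = 0.3987494…
Then the exponent is δ²μ/2 = (μ − 5)²/(2μ) = 0.661127.
Bound = exp(−0.661127) = 0.51627.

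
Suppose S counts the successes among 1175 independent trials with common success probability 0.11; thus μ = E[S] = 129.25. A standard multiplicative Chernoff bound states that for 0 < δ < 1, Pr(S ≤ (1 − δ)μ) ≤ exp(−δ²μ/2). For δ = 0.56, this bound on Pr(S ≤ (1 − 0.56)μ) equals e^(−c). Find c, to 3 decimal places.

20.266

c = δ²μ/2 = 0.56²·129.25/2 = 20.2664.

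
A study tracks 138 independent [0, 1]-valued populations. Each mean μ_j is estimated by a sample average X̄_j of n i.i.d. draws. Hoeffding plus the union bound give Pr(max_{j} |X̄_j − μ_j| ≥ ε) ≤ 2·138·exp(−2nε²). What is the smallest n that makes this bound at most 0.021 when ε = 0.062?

1234

Need 2·138·exp(−2nε²) ≤ 0.021, i.e. exp(−2nε²) ≤ 0.021/276.
So 2nε² ≥ ln(276/0.021) = 9.483634.
Hence n ≥ 9.483634/(2·0.062²) = 1233.563.
The smallest integer n is 1234.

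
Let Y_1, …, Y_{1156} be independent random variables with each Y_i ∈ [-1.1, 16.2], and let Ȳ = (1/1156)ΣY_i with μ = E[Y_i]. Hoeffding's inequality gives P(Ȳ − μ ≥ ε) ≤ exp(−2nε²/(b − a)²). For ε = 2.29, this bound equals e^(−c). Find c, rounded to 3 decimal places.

c = 2nε²/(b − a)² = 2·1156·2.29² / 17.3² = 40.5104.

40.510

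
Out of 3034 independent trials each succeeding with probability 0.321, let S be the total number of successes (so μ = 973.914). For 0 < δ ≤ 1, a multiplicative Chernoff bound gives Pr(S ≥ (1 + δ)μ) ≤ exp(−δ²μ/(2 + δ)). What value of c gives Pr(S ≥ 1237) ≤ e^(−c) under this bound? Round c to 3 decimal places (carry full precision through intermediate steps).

31.306

Write 1237 = (1 + δ)μ, so δ = 1237/973.914 − 1 = 0.2701327…
Then the exponent is δ²μ/(2 + δ) = (1237 − μ)² / (μ·(2 + δ)) = 31.305715.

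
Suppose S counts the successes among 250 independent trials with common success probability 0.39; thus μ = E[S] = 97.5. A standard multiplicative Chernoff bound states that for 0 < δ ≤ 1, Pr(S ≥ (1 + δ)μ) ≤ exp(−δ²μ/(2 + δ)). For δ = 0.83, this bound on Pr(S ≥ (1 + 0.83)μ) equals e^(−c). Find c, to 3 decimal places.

c = δ²μ/(2 + δ) = 0.83²·97.5/(2 + 0.83) = 23.7342.

23.734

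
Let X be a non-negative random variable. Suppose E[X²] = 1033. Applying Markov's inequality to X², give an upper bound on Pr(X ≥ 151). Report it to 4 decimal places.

0.0453

Since X ≥ 0, the event {X ≥ 151} is the same as {X² ≥ 22801}.
Markov's inequality applied to X² gives Pr(X² ≥ 22801) ≤ E[X²]/22801 = 1033/22801 = 0.0453.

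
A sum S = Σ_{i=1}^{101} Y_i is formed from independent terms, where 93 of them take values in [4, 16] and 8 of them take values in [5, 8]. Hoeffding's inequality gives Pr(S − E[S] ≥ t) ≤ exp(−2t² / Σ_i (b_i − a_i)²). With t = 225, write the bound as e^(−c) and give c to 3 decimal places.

Σ(b_i − a_i)² = 93·12² + 8·3² = 13464.
c = 2t² / 13464 = 2·225² / 13464 = 7.5201.

7.520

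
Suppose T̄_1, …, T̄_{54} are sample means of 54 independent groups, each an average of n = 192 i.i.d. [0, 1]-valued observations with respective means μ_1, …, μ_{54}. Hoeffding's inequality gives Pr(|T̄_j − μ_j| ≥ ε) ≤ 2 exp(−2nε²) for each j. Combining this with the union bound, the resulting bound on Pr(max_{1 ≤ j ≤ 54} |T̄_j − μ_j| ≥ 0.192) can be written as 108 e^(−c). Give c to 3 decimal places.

14.156

Union bound over the 54 events: Pr(max_{1 ≤ j ≤ 54} |T̄_j − μ_j| ≥ 0.192) ≤ 54·2·exp(−2nε²) = 108 exp(−2·192·0.192²).
So c = 2·192·0.192² = 14.1558.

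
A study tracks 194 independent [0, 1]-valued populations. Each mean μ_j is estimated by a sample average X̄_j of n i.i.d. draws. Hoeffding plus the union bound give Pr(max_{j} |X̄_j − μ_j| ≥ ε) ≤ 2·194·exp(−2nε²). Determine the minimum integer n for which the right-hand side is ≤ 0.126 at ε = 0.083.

Need 2·194·exp(−2nε²) ≤ 0.126, i.e. exp(−2nε²) ≤ 0.126/388.
So 2nε² ≥ ln(388/0.126) = 8.032479.
Hence n ≥ 8.032479/(2·0.083²) = 582.993.
The smallest integer n is 583.

583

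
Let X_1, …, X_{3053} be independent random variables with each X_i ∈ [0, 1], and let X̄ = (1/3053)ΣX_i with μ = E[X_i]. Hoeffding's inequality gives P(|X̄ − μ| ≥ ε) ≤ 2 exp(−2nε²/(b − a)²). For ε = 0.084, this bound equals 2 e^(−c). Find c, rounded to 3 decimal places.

43.084

c = 2nε²/(b − a)² = 2·3053·0.084² / 1² = 43.0839.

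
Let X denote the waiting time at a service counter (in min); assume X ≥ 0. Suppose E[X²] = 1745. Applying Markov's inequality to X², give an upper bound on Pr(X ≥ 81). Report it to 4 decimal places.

0.2660

Since X ≥ 0, the event {X ≥ 81} is the same as {X² ≥ 6561}.
Markov's inequality applied to X² gives Pr(X² ≥ 6561) ≤ E[X²]/6561 = 1745/6561 = 0.2660.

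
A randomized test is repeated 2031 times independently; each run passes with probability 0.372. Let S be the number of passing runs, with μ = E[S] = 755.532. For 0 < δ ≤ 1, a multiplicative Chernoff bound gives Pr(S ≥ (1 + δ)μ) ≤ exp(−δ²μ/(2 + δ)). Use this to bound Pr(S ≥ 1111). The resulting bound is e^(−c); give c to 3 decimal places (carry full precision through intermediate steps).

67.696

Write 1111 = (1 + δ)μ, so δ = 1111/755.532 − 1 = 0.470487…
Then the exponent is δ²μ/(2 + δ) = (1111 − μ)² / (μ·(2 + δ)) = 67.696401.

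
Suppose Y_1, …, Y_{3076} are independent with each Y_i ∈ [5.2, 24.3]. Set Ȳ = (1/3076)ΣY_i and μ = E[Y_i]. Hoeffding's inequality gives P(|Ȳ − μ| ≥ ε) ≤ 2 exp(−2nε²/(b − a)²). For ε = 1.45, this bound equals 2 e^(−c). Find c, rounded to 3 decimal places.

35.456

c = 2nε²/(b − a)² = 2·3076·1.45² / 19.1² = 35.4557.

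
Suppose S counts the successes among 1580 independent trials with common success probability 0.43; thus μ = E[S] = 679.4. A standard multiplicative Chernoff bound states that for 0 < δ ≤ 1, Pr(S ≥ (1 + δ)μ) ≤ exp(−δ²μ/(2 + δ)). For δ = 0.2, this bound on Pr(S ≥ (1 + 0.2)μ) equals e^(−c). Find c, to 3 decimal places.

c = δ²μ/(2 + δ) = 0.2²·679.4/(2 + 0.2) = 12.3527.

12.353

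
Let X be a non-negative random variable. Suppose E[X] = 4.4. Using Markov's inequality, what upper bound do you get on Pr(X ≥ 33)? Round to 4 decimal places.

Markov's inequality: for a non-negative random variable, Pr(X ≥ a) ≤ E[X]/a.
Here E[X] = 4.4 and a = 33, so the bound is 4.4/33 = 0.1333.

0.1333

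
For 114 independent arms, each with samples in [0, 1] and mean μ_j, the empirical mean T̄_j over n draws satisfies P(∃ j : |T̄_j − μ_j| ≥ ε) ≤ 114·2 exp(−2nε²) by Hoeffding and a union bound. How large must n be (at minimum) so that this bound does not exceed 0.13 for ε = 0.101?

367

Need 2·114·exp(−2nε²) ≤ 0.13, i.e. exp(−2nε²) ≤ 0.13/228.
So 2nε² ≥ ln(228/0.13) = 7.469566.
Hence n ≥ 7.469566/(2·0.101²) = 366.119.
The smallest integer n is 367.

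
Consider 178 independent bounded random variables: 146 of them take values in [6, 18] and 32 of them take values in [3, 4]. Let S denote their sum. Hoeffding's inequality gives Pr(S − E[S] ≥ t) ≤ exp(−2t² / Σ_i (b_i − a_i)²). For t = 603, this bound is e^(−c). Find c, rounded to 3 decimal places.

34.537

Σ(b_i − a_i)² = 146·12² + 32·1² = 21056.
c = 2t² / 21056 = 2·603² / 21056 = 34.5373.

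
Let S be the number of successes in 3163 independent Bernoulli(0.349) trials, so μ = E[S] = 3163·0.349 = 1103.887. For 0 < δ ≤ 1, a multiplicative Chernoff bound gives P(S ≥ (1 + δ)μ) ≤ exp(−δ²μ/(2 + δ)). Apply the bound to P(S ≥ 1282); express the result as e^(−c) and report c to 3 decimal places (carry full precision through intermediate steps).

Write 1282 = (1 + δ)μ, so δ = 1282/1103.887 − 1 = 0.1613508…
Then the exponent is δ²μ/(2 + δ) = (1282 − μ)² / (μ·(2 + δ)) = 13.296623.

13.297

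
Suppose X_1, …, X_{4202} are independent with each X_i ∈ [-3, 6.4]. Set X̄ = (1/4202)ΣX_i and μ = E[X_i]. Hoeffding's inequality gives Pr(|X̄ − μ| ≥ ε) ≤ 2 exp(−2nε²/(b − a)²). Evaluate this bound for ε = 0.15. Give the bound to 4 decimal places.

0.2353

Exponent: 2nε²/(b − a)² = 2·4202·0.15² / 9.4² = 2.14000.
Bound = 2·exp(−2.14000) = 0.23531.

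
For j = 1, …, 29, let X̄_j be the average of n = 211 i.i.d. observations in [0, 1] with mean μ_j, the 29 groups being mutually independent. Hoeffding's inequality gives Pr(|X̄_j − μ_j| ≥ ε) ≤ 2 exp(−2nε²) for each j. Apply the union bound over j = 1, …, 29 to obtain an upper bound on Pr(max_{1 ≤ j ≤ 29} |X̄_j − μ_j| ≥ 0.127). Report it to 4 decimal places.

0.0642

Per-experiment Hoeffding bound: 2·exp(−2·211·0.127²) = 2·exp(−6.80644) = 0.0022133.
Union bound over 29 events: 29·0.0022133 = 0.06418.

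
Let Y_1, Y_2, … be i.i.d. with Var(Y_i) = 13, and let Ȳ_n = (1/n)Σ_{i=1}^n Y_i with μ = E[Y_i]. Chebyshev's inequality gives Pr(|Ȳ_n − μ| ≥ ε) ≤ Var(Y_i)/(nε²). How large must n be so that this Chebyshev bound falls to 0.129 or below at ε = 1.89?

29

Require 13/(n·1.89²) ≤ 0.129, i.e. n ≥ 13/(0.129·1.89²) = 28.212.
The smallest integer n is 29.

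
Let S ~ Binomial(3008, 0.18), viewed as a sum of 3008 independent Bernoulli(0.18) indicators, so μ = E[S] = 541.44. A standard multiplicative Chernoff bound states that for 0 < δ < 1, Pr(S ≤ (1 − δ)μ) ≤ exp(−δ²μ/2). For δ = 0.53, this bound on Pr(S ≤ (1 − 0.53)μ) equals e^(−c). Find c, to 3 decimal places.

76.045

c = δ²μ/2 = 0.53²·541.44/2 = 76.0452.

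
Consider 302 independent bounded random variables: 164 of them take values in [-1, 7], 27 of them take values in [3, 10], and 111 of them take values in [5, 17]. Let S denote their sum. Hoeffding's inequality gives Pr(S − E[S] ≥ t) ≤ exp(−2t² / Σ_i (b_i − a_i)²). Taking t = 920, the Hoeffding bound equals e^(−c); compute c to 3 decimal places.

Σ(b_i − a_i)² = 164·8² + 27·7² + 111·12² = 27803.
c = 2t² / 27803 = 2·920² / 27803 = 60.8855.

60.886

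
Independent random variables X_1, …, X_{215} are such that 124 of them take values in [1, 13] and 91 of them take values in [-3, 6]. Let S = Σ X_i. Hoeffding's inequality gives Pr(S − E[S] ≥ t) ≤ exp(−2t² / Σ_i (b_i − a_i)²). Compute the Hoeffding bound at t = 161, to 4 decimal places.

0.1281

Σ(b_i − a_i)² = 124·12² + 91·9² = 25227.
Exponent = 2·161² / 25227 = 2.05502.
Bound = exp(−2.05502) = 0.12809.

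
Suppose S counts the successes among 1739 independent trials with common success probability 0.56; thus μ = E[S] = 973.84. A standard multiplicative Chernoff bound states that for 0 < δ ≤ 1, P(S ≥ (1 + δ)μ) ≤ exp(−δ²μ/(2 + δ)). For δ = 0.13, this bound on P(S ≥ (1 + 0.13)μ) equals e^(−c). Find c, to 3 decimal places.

c = δ²μ/(2 + δ) = 0.13²·973.84/(2 + 0.13) = 7.7267.

7.727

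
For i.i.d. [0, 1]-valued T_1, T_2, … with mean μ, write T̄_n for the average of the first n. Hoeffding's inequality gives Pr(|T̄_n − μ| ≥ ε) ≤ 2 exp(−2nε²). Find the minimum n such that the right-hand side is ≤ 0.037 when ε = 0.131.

117

Require 2·exp(−2nε²) ≤ 0.037, i.e. 2nε² ≥ ln(2/0.037) = 3.989985.
So n ≥ 3.989985 / (2·0.131²) = 116.252.
The smallest integer n is 117.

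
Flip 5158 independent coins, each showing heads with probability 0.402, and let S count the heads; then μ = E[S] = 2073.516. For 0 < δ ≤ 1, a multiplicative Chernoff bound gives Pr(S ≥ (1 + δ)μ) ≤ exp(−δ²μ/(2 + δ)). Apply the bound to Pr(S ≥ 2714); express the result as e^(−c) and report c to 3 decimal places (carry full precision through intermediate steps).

Write 2714 = (1 + δ)μ, so δ = 2714/2073.516 − 1 = 0.3088879…
Then the exponent is δ²μ/(2 + δ) = (2714 − μ)² / (μ·(2 + δ)) = 85.685302.

85.685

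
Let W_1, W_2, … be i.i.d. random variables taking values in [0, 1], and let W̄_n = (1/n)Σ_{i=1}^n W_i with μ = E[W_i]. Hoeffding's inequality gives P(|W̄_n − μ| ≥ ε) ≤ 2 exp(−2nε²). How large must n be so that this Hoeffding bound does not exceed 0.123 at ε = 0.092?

Require 2·exp(−2nε²) ≤ 0.123, i.e. 2nε² ≥ ln(2/0.123) = 2.788718.
So n ≥ 2.788718 / (2·0.092²) = 164.740.
The smallest integer n is 165.

165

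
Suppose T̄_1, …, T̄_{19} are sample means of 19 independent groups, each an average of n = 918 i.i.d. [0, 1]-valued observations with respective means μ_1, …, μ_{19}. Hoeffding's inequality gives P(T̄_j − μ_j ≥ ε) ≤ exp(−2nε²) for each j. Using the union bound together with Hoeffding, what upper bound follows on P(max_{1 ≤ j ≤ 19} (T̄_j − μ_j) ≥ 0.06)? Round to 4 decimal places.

Per-experiment Hoeffding bound: exp(−2·918·0.06²) = exp(−6.60960) = 0.0013474.
Union bound over 19 events: 19·0.0013474 = 0.02560.

0.0256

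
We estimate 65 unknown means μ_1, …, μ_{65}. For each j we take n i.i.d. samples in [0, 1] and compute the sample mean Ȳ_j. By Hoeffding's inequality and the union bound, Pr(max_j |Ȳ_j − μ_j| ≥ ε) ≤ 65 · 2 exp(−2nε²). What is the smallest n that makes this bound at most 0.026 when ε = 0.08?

Need 2·65·exp(−2nε²) ≤ 0.026, i.e. exp(−2nε²) ≤ 0.026/130.
So 2nε² ≥ ln(130/0.026) = 8.517193.
Hence n ≥ 8.517193/(2·0.08²) = 665.406.
The smallest integer n is 666.

666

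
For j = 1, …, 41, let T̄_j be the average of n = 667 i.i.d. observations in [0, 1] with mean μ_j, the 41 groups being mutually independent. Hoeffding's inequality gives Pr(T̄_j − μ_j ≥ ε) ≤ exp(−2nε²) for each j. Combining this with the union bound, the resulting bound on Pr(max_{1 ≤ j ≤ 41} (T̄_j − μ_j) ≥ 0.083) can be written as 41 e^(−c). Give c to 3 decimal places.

9.190

Union bound over the 41 events: Pr(max_{1 ≤ j ≤ 41} (T̄_j − μ_j) ≥ 0.083) ≤ 41·exp(−2nε²) = 41 exp(−2·667·0.083²).
So c = 2·667·0.083² = 9.1899.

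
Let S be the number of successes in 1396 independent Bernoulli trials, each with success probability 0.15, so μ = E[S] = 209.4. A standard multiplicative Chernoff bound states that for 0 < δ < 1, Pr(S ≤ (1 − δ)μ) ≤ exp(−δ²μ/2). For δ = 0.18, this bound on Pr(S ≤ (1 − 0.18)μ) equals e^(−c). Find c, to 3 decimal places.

c = δ²μ/2 = 0.18²·209.4/2 = 3.3923.

3.392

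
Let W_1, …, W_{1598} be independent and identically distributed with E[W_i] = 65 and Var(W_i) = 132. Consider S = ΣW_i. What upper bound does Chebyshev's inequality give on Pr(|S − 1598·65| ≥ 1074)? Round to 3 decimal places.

Var(S) = n·Var(W_i) = 1598·132 = 210936.
Chebyshev: Pr(|S − 1598·65| ≥ 1074) ≤ Var(S)/1074² = 210936/1153476 = 0.1829.

0.183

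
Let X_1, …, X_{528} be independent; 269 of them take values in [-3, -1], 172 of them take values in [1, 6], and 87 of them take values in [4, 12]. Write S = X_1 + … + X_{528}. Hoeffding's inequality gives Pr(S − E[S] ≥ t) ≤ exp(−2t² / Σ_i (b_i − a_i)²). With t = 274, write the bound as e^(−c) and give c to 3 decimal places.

Σ(b_i − a_i)² = 269·2² + 172·5² + 87·8² = 10944.
c = 2t² / 10944 = 2·274² / 10944 = 13.7200.

13.720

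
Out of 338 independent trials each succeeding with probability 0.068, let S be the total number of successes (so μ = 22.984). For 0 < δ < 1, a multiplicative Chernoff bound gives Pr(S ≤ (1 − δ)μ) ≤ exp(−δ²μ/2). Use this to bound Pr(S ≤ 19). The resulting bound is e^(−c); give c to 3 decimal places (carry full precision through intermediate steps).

Write 19 = (1 − δ)μ, so δ = 1 − 19/22.984 = 0.173338…
Then the exponent is δ²μ/2 = (μ − 19)²/(2μ) = 0.345289.

0.345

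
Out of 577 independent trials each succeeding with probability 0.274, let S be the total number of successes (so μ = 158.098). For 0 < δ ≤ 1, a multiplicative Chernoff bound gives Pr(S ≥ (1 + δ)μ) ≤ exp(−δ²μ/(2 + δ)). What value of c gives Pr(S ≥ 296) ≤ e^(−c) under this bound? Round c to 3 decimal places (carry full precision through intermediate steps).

41.879

Write 296 = (1 + δ)μ, so δ = 296/158.098 − 1 = 0.8722564…
Then the exponent is δ²μ/(2 + δ) = (296 − μ)² / (μ·(2 + δ)) = 41.878541.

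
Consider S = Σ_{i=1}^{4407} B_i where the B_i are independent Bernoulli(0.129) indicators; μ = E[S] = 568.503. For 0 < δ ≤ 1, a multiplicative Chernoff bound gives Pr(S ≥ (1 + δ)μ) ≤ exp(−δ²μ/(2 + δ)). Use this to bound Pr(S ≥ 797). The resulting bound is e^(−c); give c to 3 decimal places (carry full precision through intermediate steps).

38.236

Write 797 = (1 + δ)μ, so δ = 797/568.503 − 1 = 0.4019275…
Then the exponent is δ²μ/(2 + δ) = (797 − μ)² / (μ·(2 + δ)) = 38.235638.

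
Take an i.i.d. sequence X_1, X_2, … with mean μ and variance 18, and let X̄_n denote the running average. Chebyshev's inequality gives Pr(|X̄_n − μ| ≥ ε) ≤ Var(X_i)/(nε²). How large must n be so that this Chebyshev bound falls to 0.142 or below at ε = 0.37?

Require 18/(n·0.37²) ≤ 0.142, i.e. n ≥ 18/(0.142·0.37²) = 925.935.
The smallest integer n is 926.

926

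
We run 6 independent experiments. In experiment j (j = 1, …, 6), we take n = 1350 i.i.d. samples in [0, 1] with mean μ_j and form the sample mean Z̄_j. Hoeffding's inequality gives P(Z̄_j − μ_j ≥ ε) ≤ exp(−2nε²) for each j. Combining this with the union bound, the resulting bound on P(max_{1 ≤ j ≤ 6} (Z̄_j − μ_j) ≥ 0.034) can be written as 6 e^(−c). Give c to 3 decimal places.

Union bound over the 6 events: P(max_{1 ≤ j ≤ 6} (Z̄_j − μ_j) ≥ 0.034) ≤ 6·exp(−2nε²) = 6 exp(−2·1350·0.034²).
So c = 2·1350·0.034² = 3.1212.

3.121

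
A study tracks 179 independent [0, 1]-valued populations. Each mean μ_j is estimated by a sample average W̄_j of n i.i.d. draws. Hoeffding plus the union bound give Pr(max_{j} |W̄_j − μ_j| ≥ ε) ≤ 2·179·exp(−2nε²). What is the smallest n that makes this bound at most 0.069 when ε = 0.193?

115

Need 2·179·exp(−2nε²) ≤ 0.069, i.e. exp(−2nε²) ≤ 0.069/358.
So 2nε² ≥ ln(358/0.069) = 8.554182.
Hence n ≥ 8.554182/(2·0.193²) = 114.824.
The smallest integer n is 115.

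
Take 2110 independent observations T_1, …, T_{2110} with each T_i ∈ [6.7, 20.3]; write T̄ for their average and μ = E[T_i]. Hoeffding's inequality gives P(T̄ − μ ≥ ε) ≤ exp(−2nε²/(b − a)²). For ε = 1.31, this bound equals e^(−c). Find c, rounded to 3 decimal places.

39.154

c = 2nε²/(b − a)² = 2·2110·1.31² / 13.6² = 39.1541.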